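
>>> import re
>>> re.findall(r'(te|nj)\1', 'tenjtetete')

['te']

`\1` has to match the exact text group 1 already captured.
Matches: at [4:8] match 'tete', group 1 = 'te'.
With a single group, `findall` returns only what that group captured — 1 item.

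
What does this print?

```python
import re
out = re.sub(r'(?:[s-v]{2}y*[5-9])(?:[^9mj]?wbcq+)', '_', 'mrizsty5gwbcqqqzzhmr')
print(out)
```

mriz_zzhmr

The pattern matches exactly 2 of a character in [s-v], then zero or more of a literal 'y', then a character in [5-9] (non-capturing group); then optionally any character except [9mj], then the literal 'wbc', then one or more of the literal 'q' (non-capturing group).
`sub` substitutes '_' at each match site.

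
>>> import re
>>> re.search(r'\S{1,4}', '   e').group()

'e'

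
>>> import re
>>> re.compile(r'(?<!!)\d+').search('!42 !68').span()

Because the assertion is negative and zero-width, positions next to the forbidden text are skipped.
`search` walks the string left to right and returns the first match it finds.
The match spans [2:3] → '2'.

(2, 3)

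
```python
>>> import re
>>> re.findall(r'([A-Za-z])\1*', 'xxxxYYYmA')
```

['x', 'Y', 'm', 'A']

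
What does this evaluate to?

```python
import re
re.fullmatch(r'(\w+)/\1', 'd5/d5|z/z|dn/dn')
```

A backreference is literal: `\1` must see the identical characters the first group matched.
`re.fullmatch` requires the pattern to consume the entire string.
Here the pattern can't cover the whole string, so the call returns None.

None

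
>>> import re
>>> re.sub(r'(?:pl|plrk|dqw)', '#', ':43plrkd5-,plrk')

':43#rkd5-,#rk'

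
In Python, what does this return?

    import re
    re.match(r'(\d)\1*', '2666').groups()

`\1` is not a pattern — it's the concrete string captured by group 1, re-applied verbatim.
`match` is anchored at position 0; if the pattern doesn't fit there, it returns None.
The match spans [0:1] → '2'.
Captured: group 1 = '2'.

('2',)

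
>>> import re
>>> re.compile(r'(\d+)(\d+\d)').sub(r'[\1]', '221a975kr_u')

Each match is replaced using the text its own group 1 captured.

'[2]a[9]kr_u'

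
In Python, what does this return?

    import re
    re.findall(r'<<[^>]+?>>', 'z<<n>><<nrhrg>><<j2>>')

['<<n>>', '<<nrhrg>>', '<<j2>>']

`findall` yields the raw match text (3 of them) because the pattern has no groups.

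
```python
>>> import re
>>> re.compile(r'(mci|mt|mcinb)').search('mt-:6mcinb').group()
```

'mt'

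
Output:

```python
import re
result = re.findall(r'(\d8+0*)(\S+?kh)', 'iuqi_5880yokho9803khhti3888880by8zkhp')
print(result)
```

With the lazy modifier that quantifier settles for the fewest repetitions that let the rest of the pattern succeed (the atoms after it are unaffected and can still be greedy).
2 groups means each result is a tuple of 2 captured strings — 3 here.

[('5880', 'yokh'), ('980', '3kh'), ('3888880', 'by8zkh')]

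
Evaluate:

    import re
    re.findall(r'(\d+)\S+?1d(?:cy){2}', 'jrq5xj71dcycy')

['5']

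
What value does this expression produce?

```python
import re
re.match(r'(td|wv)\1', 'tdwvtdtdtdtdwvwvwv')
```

None

`re.match` only tries the pattern at the start of the string.
Here the string doesn't start with a match, so the call returns None.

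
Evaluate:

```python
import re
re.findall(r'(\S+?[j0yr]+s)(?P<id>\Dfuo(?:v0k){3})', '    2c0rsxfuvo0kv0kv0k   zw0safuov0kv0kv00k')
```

[]

Multiple groups make `findall` return tuples — one 2-tuple for each match.
Nothing in the string satisfies the pattern, so the list is empty.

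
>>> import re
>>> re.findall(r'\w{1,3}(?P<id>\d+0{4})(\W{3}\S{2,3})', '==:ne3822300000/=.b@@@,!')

[('822300000', '/=.b@@')]

Pattern: 1 to 3 of a word character; then one or more of a digit, then exactly 4 of a literal '0' (captured as 'id'); then exactly 3 of a non-word character, then 2 to 3 of a non-whitespace character (captured).
Walking the string: at [3:21] match 'ne3822300000/=.b@@', groups = ('822300000', '/=.b@@').
Multiple groups make `findall` return tuples — one 2-tuple for the one match.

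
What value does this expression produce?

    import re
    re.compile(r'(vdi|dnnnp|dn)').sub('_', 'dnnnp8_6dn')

`|` is ordered: at each position the engine commits to the first alternative that works.
Matches: at [0:5] → 'dnnnp'; at [8:10] → 'dn'.
Each match is replaced by '_'.

'_8_6_'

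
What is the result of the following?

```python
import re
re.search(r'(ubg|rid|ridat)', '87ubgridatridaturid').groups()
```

('ubg',)

`search` walks the string left to right and returns the first match it finds.
The match spans [2:5] → 'ubg'.
Captured: group 1 = 'ubg'.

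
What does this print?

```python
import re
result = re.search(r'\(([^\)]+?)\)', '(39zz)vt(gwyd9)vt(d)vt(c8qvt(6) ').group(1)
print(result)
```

39zz

`re.search` scans for the first position where the pattern succeeds.
The match spans [0:6] → '(39zz)'.
Captured: group 1 = '39zz'.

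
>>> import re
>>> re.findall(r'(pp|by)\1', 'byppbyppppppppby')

After group 1 captures some text, `\1` only succeeds where that same text appears again.
Matches: at [6:10] match 'pppp', group 1 = 'pp'; at [10:14] match 'pppp', group 1 = 'pp'.
One capturing group, so `findall` returns just the captured substring from each match — 2 in all.

['pp', 'pp']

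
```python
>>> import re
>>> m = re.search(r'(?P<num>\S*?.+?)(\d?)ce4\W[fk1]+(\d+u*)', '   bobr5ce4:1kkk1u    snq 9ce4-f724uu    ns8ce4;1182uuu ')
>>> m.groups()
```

The pattern matches zero or more of a non-whitespace character (lazy), then one or more of any character (lazy) (captured as 'num'); then optionally a digit (captured); then the literal 'ce4', then a non-word character, then one or more of one of [fk1]; then one or more of a digit, then zero or more of the literal 'u' (captured).
`re.search` tries every starting position until one works.
The match spans [0:18] → '   bobr5ce4:1kkk1u'.
Captured: group 1 = '   bobr', group 2 = '5', group 3 = '1u'.

('   bobr', '5', '1u')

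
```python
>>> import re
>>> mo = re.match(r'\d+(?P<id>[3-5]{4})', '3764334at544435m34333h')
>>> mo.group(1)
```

'4334'

The match spans [0:7] → '3764334'.
Captured: group 1 = '4334'.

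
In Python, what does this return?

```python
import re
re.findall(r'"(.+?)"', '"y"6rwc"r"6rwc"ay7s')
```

['y', 'r']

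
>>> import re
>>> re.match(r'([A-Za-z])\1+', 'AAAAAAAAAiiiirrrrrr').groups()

The match spans [0:9] → 'AAAAAAAAA'.
Captured: group 1 = 'A'.

('A',)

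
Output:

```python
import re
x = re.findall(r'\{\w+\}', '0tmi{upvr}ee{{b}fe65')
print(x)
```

With no groups in the pattern, `findall` gives back each whole match — 2 here.

['{upvr}', '{b}']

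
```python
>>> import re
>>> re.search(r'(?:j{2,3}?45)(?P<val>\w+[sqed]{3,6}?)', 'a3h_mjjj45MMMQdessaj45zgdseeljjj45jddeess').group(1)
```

'MMMQdessaj45zgdseeljjj45jddeess'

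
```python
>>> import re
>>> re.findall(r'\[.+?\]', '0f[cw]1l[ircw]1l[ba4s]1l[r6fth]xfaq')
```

['[cw]', '[ircw]', '[ba4s]', '[r6fth]']

`findall` yields the raw match text (4 of them) because the pattern has no groups.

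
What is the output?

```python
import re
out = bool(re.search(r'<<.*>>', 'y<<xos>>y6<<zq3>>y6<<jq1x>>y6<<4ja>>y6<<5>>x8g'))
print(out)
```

The match spans [1:43] → '<<xos>>y6<<zq3>>y6<<jq1x>>y6<<4ja>>y6<<5>>'.

True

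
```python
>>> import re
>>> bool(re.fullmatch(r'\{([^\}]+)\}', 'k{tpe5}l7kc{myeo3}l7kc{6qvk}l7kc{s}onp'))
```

False

`fullmatch` succeeds only if the pattern covers the string from start to end.
Here the pattern can't cover the whole string, so the call returns None, and `bool(None)` is False.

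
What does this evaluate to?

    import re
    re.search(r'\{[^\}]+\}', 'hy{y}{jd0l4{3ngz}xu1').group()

'{y}'

The match spans [2:5] → '{y}'.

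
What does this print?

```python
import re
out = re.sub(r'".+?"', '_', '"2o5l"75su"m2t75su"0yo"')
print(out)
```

_75su_0yo"

Every occurrence is swapped for '_'.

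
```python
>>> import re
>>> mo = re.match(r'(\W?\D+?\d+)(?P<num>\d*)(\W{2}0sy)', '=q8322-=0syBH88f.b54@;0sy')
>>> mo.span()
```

(0, 11)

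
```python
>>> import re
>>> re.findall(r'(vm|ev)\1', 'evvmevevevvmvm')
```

['ev', 'vm']

`\1` has to match the exact text group 1 already captured.
With a single group, `findall` returns only what that group captured — 2 items.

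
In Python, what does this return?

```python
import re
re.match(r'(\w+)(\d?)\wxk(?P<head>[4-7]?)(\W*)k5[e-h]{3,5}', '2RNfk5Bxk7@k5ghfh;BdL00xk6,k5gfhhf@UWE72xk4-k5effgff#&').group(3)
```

'7'

This matches one or more of a word character (captured); then optionally a digit (captured); then a word character, then the literal 'xk'; then optionally a character in [4-7] (captured as 'head'); then zero or more of a non-word character (captured); then the literal 'k5', then 3 to 5 of a character in [e-h].
`match` is anchored at position 0; if the pattern doesn't fit there, it returns None.
The match spans [0:17] → '2RNfk5Bxk7@k5ghfh'.
Captured: group 1 = '2RNfk5', group 2 = '', group 3 = '7', group 4 = '@'.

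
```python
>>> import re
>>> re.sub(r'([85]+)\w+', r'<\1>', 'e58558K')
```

'e<58558>'

The pattern matches one or more of one of [85] (captured); then one or more of a word character.
Matches: at [1:7] → '58558K'.
The replacement refers to a captured group, so each match is rewritten using its own captured text.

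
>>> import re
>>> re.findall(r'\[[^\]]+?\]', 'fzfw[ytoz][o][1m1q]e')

['[ytoz]', '[o]', '[1m1q]']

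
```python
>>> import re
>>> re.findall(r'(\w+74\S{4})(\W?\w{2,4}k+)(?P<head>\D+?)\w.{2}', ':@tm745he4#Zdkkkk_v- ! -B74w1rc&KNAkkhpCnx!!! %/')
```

The `?` after the quantifier makes it lazy — it takes as little as possible before letting the rest of the pattern try.
Multiple groups make `findall` return tuples — one 3-tuple for each match.

[('tm745he4', '#Zdkkkk', '_'), ('B74w1rc', '&KNAkk', 'h')]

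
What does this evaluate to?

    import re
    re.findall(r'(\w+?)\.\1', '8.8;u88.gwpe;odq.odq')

['8', 'odq']

A backreference is literal: `\1` must see the identical characters the first group matched.
One capturing group, so `findall` returns just the captured substring from each match — 2 in all.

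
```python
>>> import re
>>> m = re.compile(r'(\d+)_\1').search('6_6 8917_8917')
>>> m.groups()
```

After group 1 captures some text, `\1` only succeeds where that same text appears again.
`re.search` tries every starting position until one works.
The match spans [0:3] → '6_6'.
Captured: group 1 = '6'.

('6',)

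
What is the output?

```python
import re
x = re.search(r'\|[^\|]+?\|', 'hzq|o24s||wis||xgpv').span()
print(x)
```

`search` walks the string left to right and returns the first match it finds.
The match spans [3:9] → '|o24s|'.

(3, 9)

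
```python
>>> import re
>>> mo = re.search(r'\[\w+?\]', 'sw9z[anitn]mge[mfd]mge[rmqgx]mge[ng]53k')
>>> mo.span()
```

(4, 11)

The match spans [4:11] → '[anitn]'.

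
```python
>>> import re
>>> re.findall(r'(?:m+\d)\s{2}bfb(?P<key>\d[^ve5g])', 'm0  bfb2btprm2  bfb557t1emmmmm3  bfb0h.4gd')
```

['2b', '0h']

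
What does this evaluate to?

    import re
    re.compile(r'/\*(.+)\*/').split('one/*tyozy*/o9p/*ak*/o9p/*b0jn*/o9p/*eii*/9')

Matches to split on: at [3:42] → '/*tyozy*/o9p/*ak*/o9p/*b0jn*/o9p/*eii*/'.
Because the pattern has a capturing group, `split` also inserts each captured text between the pieces.

['one', 'tyozy*/o9p/*ak*/o9p/*b0jn*/o9p/*eii', '9']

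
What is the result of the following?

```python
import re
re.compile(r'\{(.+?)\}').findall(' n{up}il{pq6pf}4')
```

With the lazy modifier that quantifier settles for the fewest repetitions that let the rest of the pattern succeed (the atoms after it are unaffected and can still be greedy).
Because there's exactly one group, `findall` drops the full match and keeps group 1 from each hit.

['up', 'pq6pf']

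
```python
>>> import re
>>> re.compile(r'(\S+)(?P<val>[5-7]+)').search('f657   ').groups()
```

('f65', '7')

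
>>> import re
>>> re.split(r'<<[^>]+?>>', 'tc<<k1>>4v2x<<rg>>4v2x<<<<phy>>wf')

['tc', '4v2x', '4v2x', 'wf']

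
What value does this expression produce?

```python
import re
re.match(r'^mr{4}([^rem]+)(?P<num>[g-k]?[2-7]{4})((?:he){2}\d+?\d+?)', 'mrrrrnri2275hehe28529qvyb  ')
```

`re.match` won't scan ahead — the pattern has to work from the very first character.
Here the string doesn't start with a match, so the call returns None.

None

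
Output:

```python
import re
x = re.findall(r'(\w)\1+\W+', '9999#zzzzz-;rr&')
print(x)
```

['9', 'z', 'r']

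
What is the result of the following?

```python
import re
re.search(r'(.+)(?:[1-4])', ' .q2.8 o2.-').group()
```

Pattern: one or more of any character (captured); then a character in [1-4] (non-capturing group).
The match spans [0:9] → ' .q2.8 o2'.

' .q2.8 o2'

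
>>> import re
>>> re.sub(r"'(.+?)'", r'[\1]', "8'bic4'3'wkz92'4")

A `+?`/`*?`/`{m,n}?` starts at its minimum and grows only as far as needed for what follows to match.
Matches: at [1:7] → "'bic4'"; at [8:15] → "'wkz92'".
`\1` in the replacement pulls in group 1's text for each match.

'8[bic4]3[wkz92]4'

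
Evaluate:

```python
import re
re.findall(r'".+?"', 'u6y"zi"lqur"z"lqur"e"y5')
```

With the lazy modifier that quantifier settles for the fewest repetitions that let the rest of the pattern succeed (the atoms after it are unaffected and can still be greedy).
No capturing groups, so `findall` returns the 3 full match strings.

['"zi"', '"z"', '"e"']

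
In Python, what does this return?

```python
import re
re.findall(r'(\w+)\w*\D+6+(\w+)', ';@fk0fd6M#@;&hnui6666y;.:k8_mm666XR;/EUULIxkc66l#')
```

Pattern: one or more of a word character (captured); then zero or more of a word character, then one or more of a non-digit, then one or more of the literal '6'; then one or more of a word character (captured).
Matches: at [2:22] match 'fk0fd6M#@;&hnui6666y', groups = ('fk0fd6M', 'y'); at [25:48] match 'k8_mm666XR;/EUULIxkc66l', groups = ('k8_mm666XR', 'l').
Multiple groups make `findall` return tuples — one 2-tuple for each match.

[('fk0fd6M', 'y'), ('k8_mm666XR', 'l')]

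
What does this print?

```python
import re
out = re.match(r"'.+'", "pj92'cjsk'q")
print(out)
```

None

`match` is anchored at position 0; if the pattern doesn't fit there, it returns None.
Here the string doesn't start with a match, so the call returns None.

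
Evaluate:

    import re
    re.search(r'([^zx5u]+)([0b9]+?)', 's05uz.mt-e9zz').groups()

('s', '0')

The pattern matches one or more of any character except [zx5u] (captured); then one or more of one of [0b9] (lazy) (captured).
Unlike `match`, `search` isn't anchored — it looks for the pattern anywhere in the string.
The match spans [0:2] → 's0'.
Captured: group 1 = 's', group 2 = '0'.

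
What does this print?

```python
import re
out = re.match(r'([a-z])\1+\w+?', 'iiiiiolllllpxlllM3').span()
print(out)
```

(0, 6)

`\1` has to match the exact text group 1 already captured.
With `match`, the pattern is implicitly anchored at the beginning.
The match spans [0:6] → 'iiiiio'.
Captured: group 1 = 'i'.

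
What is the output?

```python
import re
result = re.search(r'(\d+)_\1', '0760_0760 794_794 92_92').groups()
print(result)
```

`\1` is not a pattern — it's the concrete string captured by group 1, re-applied verbatim.
`search` walks the string left to right and returns the first match it finds.
The match spans [0:9] → '0760_0760'.
Captured: group 1 = '0760'.

('0760',)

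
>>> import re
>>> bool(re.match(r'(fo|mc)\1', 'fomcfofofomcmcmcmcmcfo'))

False

`re.match` won't scan ahead — the pattern has to work from the very first character.
Here position 0 doesn't satisfy it, so the call returns None, and `bool(None)` is False.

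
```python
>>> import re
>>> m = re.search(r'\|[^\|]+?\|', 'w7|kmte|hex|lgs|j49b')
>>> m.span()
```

(2, 8)

The match spans [2:8] → '|kmte|'.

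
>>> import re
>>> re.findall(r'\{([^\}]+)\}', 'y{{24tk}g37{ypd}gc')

`findall` collects group 1 from each match (2 total).

['{24tk', 'ypd']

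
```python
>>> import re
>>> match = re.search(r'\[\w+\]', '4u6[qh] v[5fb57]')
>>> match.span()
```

(3, 7)

`re.search` tries every starting position until one works.
The match spans [3:7] → '[qh]'.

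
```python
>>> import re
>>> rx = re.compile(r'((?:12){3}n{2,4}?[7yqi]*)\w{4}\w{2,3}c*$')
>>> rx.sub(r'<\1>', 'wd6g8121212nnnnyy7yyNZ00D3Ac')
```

The pattern matches the literal '12' repeated 3 times, then 2 to 4 of a literal 'n' (lazy), then zero or more of one of [7yqi] (captured); then exactly 4 of a word character, then 2 to 3 of a word character, then zero or more of the literal 'c'; then anchored at the end.
Matches: at [5:28] → '121212nnnnyy7yyNZ00D3Ac'.
Each match is replaced using the text its own group 1 captured.

'wd6g8<121212nnnnyy7yy>'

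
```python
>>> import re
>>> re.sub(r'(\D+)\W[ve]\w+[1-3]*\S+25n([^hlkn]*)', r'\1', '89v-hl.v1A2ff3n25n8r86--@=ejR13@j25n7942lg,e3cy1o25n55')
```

'89v-hl'

This matches one or more of a non-digit (captured); then a non-word character, then one of [ve], then one or more of a word character; then zero or more of a character in [1-3], then one or more of a non-whitespace character, then the literal '25n'; then zero or more of any character except [hlkn] (captured).
Matches: at [2:54] → 'v-hl.v1A2ff3n25n8r86--@=ejR13@j25n7942lg,e3cy1o25n55'.
The replacement refers to a captured group, so each match is rewritten using its own captured text.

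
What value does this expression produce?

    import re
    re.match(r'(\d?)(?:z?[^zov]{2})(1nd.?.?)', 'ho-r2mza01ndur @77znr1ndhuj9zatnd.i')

None

The pattern matches optionally a digit (captured); then optionally the literal 'z', then exactly 2 of any character except [zov] (non-capturing group); then the literal '1nd', then optionally any character, then optionally any character (captured).
`re.match` won't scan ahead — the pattern has to work from the very first character.
Here the pattern fails at index 0, so the call returns None.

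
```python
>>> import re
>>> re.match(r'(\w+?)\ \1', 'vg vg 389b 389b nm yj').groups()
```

The match spans [0:5] → 'vg vg'.
Captured: group 1 = 'vg'.

('vg',)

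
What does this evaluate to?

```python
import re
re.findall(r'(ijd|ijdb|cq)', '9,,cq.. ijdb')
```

['cq', 'ijd']

Branches in `(...|...)` are attempted left-to-right; the first branch that allows the whole pattern to succeed is taken.
`findall` collects group 1 from each match (2 total).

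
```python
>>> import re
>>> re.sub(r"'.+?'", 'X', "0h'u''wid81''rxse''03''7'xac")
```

A non-greedy quantifier consumes as few characters as it can — just enough that the remainder of the pattern still matches from where it stops; whatever follows it matches normally.
`sub` substitutes 'X' at each match site.

'0hXXXXXxac'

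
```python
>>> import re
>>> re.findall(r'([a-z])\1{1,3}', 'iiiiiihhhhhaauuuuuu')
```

The backreference `\1` re-matches whatever the first group consumed, character for character.
`findall` collects group 1 from each match (6 total).

['i', 'i', 'h', 'a', 'u', 'u']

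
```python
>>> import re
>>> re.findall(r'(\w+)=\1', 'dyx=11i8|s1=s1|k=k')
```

`\1` is not a pattern — it's the concrete string captured by group 1, re-applied verbatim.
Because there's exactly one group, `findall` drops the full match and keeps group 1 from each hit.

['s1', 'k']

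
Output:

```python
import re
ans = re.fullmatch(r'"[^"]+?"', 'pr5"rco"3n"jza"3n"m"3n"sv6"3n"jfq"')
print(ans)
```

For `fullmatch`, every character of the input must be accounted for by the pattern.
Here the pattern can't cover the whole string, so the call returns None.

None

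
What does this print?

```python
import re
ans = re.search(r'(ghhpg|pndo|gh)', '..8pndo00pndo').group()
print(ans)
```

The match spans [3:7] → 'pndo'.

pndo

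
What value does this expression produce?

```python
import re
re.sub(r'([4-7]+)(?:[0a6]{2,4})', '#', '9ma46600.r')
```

'9ma#.r'

Pattern: one or more of a character in [4-7] (captured); then 2 to 4 of one of [0a6] (non-capturing group).
Matches: at [3:8] → '46600'.
Each match is replaced by '#'.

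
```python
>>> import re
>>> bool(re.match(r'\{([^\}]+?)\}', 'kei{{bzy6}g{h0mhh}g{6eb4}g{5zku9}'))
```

False

`re.match` won't scan ahead — the pattern has to work from the very first character.
Here position 0 doesn't satisfy it, so the call returns None, and `bool(None)` is False.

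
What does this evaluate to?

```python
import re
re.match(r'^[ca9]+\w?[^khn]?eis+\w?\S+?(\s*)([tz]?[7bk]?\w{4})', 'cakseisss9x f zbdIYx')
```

The pattern matches anchored at the start of the string; then one or more of one of [ca9]; then optionally a word character, then optionally any character except [khn], then the literal 'ei'; then one or more of the literal 's', then optionally a word character; then one or more of a non-whitespace character (lazy); then zero or more of whitespace (captured); then optionally one of [tz], then optionally one of [7bk], then exactly 4 of a word character (captured).
`match` is anchored at position 0; if the pattern doesn't fit there, it returns None.
Here the pattern fails at index 0, so the call returns None.

None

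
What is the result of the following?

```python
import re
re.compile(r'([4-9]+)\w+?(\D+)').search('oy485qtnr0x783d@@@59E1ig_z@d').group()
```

Pattern: one or more of a character in [4-9] (captured); then one or more of a word character (lazy); then one or more of a non-digit (captured).
Lazy quantifiers expand one character at a time until the remainder of the pattern can match.
`search` walks the string left to right and returns the first match it finds.
The match spans [2:9] → '485qtnr'.
Captured: group 1 = '485', group 2 = 'tnr'.

'485qtnr'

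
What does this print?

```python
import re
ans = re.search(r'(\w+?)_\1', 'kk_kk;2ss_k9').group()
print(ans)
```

A backreference is literal: `\1` must see the identical characters the first group matched.
The match spans [0:5] → 'kk_kk'.

kk_kk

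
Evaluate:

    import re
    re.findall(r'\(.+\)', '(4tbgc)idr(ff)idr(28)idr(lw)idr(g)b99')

['(4tbgc)idr(ff)idr(28)idr(lw)idr(g)']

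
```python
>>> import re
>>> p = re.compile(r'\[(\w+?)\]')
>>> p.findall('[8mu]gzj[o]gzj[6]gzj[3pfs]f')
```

['8mu', 'o', '6', '3pfs']

One capturing group, so `findall` returns just the captured substring from each match — 4 in all.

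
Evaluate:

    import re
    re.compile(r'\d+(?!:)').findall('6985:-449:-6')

The negative lookahead/lookbehind blocks any match where the forbidden context is present.
With no groups in the pattern, `findall` gives back each whole match — 3 here.

['698', '44', '6']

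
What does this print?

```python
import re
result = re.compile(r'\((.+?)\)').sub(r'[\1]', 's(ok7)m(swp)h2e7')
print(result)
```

With the lazy modifier that quantifier settles for the fewest repetitions that let the rest of the pattern succeed (the atoms after it are unaffected and can still be greedy).
Matches: at [1:6] → '(ok7)'; at [7:12] → '(swp)'.
The replacement refers to a captured group, so each match is rewritten using its own captured text.

s[ok7]m[swp]h2e7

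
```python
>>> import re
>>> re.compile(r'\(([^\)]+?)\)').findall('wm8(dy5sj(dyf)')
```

`findall` collects group 1 from the one match (1 total).

['dy5sj(dyf']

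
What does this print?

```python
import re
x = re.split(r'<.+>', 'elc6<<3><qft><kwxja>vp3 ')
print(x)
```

['elc6', 'vp3 ']

Matches to split on: at [4:20] → '<<3><qft><kwxja>'.
Splitting on the pattern gives 2 pieces.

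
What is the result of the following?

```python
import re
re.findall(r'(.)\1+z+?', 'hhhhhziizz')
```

`\1` is not a pattern — it's the concrete string captured by group 1, re-applied verbatim.
Because there's exactly one group, `findall` drops the full match and keeps group 1 from each hit.

['h', 'i']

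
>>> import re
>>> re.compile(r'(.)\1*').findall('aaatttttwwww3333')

['a', 't', 'w', '3']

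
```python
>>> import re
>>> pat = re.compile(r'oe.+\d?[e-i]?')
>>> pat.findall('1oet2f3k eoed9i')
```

['oet2f3k eoed9i']

`findall` yields the raw match text (1 of them) because the pattern has no groups.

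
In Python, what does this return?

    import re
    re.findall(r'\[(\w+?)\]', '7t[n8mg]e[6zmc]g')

One capturing group, so `findall` returns just the captured substring from each match — 2 in all.

['n8mg', '6zmc']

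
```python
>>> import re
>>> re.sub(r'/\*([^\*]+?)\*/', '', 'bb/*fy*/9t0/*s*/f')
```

'bb9t0f'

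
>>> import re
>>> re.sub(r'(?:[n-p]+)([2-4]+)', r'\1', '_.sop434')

This matches one or more of a character in [n-p] (non-capturing group); then one or more of a character in [2-4] (captured).
Matches: at [3:8] → 'op434'.
The replacement refers to a captured group, so each match is rewritten using its own captured text.

'_.s434'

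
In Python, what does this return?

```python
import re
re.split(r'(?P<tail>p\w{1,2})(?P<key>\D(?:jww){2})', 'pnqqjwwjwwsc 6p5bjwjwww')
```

['', 'pnq', 'qjwwjww', 'sc 6p5bjwjwww']

`re.split` interleaves the captured-group text with the surrounding fragments.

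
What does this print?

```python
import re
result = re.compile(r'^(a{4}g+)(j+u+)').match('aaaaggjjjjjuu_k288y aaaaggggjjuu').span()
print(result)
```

With `match`, the pattern is implicitly anchored at the beginning.
The match spans [0:13] → 'aaaaggjjjjjuu'.

(0, 13)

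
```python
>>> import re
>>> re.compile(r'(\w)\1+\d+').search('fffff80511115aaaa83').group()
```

`\1` is not a pattern — it's the concrete string captured by group 1, re-applied verbatim.
Unlike `match`, `search` isn't anchored — it looks for the pattern anywhere in the string.
The match spans [0:13] → 'fffff80511115'.
Captured: group 1 = 'f'.

'fffff80511115'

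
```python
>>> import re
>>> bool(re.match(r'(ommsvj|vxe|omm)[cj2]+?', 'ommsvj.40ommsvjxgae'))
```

`re.match` won't scan ahead — the pattern has to work from the very first character.
Here the pattern fails at index 0, so the call returns None, and `bool(None)` is False.

False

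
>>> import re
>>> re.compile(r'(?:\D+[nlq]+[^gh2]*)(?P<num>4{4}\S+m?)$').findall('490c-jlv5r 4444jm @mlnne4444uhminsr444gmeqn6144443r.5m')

['4444uhminsr444gmeqn6144443r.5m']

Pattern: one or more of a non-digit, then one or more of one of [nlq], then zero or more of any character except [gh2] (non-capturing group); then exactly 4 of the literal '4', then one or more of a non-whitespace character, then optionally a literal 'm' (captured as 'num'); then anchored at the end.
Because there's exactly one group, `findall` drops the full match and keeps group 1 from the one hit.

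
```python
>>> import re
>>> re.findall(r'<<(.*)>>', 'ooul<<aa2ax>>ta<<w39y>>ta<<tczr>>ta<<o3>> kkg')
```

Walking the string: at [4:41] match '<<aa2ax>>ta<<w39y>>ta<<tczr>>ta<<o3>>', group 1 = 'aa2ax>>ta<<w39y>>ta<<tczr>>ta<<o3'.
With a single group, `findall` returns only what that group captured — 1 item.

['aa2ax>>ta<<w39y>>ta<<tczr>>ta<<o3']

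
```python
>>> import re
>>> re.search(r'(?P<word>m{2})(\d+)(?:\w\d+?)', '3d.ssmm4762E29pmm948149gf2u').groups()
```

('mm', '4762')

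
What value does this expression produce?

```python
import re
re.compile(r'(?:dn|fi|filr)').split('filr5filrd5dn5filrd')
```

`|` is ordered: at each position the engine commits to the first alternative that works.
Each match becomes a cut point; 5 segments remain.

['', 'lr5', 'lrd5', '5', 'lrd']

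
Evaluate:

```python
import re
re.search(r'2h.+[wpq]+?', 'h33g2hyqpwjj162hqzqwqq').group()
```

'2hyqpwjj162hqzqwqq'

This matches the literal '2h', then one or more of any character; then one or more of one of [wpq] (lazy).
Unlike `match`, `search` isn't anchored — it looks for the pattern anywhere in the string.
The match spans [4:22] → '2hyqpwjj162hqzqwqq'.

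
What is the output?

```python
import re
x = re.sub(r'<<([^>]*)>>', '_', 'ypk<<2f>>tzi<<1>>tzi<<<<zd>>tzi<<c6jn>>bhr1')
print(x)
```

ypk_tzi_tzi_tzi_bhr1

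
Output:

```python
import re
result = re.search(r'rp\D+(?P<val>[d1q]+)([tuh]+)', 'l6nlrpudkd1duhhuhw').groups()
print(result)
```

('1d', 'uhhuh')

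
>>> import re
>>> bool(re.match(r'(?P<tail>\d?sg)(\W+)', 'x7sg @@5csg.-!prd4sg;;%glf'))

False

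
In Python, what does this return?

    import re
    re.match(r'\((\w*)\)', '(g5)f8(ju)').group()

'(g5)'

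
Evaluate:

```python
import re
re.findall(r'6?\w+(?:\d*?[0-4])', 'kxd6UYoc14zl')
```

['kxd6UYoc14']

This matches optionally the literal '6', then one or more of a word character; then zero or more of a digit (lazy), then a character in [0-4] (non-capturing group).
Scanning left to right: at [0:10] → 'kxd6UYoc14'.
With no groups in the pattern, `findall` gives back each whole match — 1 here.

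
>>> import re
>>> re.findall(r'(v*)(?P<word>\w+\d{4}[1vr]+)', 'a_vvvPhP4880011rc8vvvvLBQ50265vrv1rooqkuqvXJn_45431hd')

[('', 'a_vvvPhP4880011rc8vvvvLBQ50265vrv1rooqkuqvXJn_45431')]

Pattern: zero or more of a literal 'v' (captured); then one or more of a word character, then exactly 4 of a digit, then one or more of one of [1vr] (captured as 'word').
Walking the string: at [0:51] match 'a_vvvPhP4880011rc8vvvvLBQ50265vrv1rooqkuqvXJn_45431', groups = ('', 'a_vvvPhP4880011rc8vvvvLBQ50265vrv1rooqkuqvXJn_45431').
`findall` packs the 2 group values into a tuple for every match.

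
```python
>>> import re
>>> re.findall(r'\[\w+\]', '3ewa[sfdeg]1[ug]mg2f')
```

Matches: at [4:11] → '[sfdeg]'; at [12:16] → '[ug]'.
No capturing groups, so `findall` returns the 2 full match strings.

['[sfdeg]', '[ug]']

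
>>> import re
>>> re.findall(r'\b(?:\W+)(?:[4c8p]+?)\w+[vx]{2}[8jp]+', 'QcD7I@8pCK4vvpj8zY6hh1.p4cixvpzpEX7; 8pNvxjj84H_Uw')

['@8pCK4vvpj8', '.p4cixvp', '; 8pNvxjj8']

The pattern matches a word boundary (`\b`, zero-width); then one or more of a non-word character (non-capturing group); then one or more of one of [4c8p] (lazy) (non-capturing group); then one or more of a word character, then exactly 2 of one of [vx], then one or more of one of [8jp].
With no groups in the pattern, `findall` gives back each whole match — 3 here.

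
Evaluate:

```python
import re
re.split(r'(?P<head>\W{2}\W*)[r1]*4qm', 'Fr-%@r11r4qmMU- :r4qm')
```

['Fr', '-%@', 'MU', '- :', '']

Pattern: exactly 2 of a non-word character, then zero or more of a non-word character (captured as 'head'); then zero or more of one of [r1], then the literal '4qm'.
Matches to split on: at [2:12] → '-%@r11r4qm'; at [14:21] → '- :r4qm'.
With a capturing group present, the delimiter's captured portion is kept in the result list.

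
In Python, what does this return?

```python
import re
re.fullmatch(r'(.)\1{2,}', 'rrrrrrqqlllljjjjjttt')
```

None

The backreference `\1` re-matches whatever the first group consumed, character for character.
`re.fullmatch` is like wrapping the pattern in `^…$` (in single-line mode).
Here the string isn't matched end-to-end, so the call returns None.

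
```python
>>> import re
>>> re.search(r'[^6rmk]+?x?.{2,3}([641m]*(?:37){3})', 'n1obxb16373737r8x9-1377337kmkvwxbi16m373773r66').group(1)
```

This matches one or more of any character except [6rmk] (lazy), then optionally a literal 'x', then 2 to 3 of any character; then zero or more of one of [641m], then the literal '37' repeated 3 times (captured).
`re.search` scans for the first position where the pattern succeeds.
The match spans [0:14] → 'n1obxb16373737'.
Captured: group 1 = '16373737'.

'16373737'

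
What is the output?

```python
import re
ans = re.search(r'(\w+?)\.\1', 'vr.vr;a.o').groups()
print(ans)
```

('vr',)

After group 1 captures some text, `\1` only succeeds where that same text appears again.
Unlike `match`, `search` isn't anchored — it looks for the pattern anywhere in the string.
The match spans [0:5] → 'vr.vr'.
Captured: group 1 = 'vr'.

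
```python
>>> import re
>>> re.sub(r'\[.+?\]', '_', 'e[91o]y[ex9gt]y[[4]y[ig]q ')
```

'e_y_y_y_q '

With the lazy modifier that quantifier settles for the fewest repetitions that let the rest of the pattern succeed (the atoms after it are unaffected and can still be greedy).
Matches: at [1:6] → '[91o]'; at [7:14] → '[ex9gt]'; at [15:19] → '[[4]'; at [20:24] → '[ig]'.
Each match is replaced by '_'.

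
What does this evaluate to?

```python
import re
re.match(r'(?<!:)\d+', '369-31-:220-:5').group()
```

'369'

The negative lookaround is zero-width — it rules out positions where the adjacent text would match, without consuming anything.
`re.match` won't scan ahead — the pattern has to work from the very first character.
The match spans [0:3] → '369'.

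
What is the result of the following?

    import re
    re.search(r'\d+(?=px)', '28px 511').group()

'28'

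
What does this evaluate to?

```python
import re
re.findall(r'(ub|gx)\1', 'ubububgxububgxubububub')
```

['ub', 'ub', 'ub', 'ub']

`\1` has to match the exact text group 1 already captured.
Because there's exactly one group, `findall` drops the full match and keeps group 1 from each hit.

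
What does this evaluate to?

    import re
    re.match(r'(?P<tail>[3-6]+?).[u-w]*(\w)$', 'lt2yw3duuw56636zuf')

`match` is anchored at position 0; if the pattern doesn't fit there, it returns None.
Here position 0 doesn't satisfy it, so the call returns None.

None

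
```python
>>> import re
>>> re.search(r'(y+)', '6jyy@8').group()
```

The match spans [2:4] → 'yy'.

'yy'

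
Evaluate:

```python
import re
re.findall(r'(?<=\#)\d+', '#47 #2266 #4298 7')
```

['47', '2266', '4298']

The positive lookaround only admits positions where the adjacent text matches; those characters stay outside the span.
Scanning left to right: at [1:3] → '47'; at [5:9] → '2266'; at [11:15] → '4298'.
Since nothing is captured, `findall` lists the 3 matched substrings directly.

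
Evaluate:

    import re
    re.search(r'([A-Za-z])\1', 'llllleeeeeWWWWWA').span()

(0, 2)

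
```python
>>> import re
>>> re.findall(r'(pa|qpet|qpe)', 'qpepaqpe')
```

['qpe', 'pa', 'qpe']

Walking the string: at [0:3] match 'qpe', group 1 = 'qpe'; at [3:5] match 'pa', group 1 = 'pa'; at [5:8] match 'qpe', group 1 = 'qpe'.
`findall` collects group 1 from each match (3 total).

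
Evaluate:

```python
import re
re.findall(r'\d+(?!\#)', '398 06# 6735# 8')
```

['398', '0', '673', '8']

The negative lookahead/lookbehind blocks any match where the forbidden context is present.
Matches: at [0:3] → '398'; at [4:5] → '0'; at [8:11] → '673'; at [14:15] → '8'.
No capturing groups, so `findall` returns the 4 full match strings.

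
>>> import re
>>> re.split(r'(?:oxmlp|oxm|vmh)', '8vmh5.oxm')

['8', '5.', '']

Matches to split on: at [1:4] → 'vmh'; at [6:9] → 'oxm'.
Splitting on the pattern gives 3 pieces.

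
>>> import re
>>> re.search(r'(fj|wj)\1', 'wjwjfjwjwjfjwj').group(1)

'wj'

The match spans [0:4] → 'wjwj'.
Captured: group 1 = 'wj'.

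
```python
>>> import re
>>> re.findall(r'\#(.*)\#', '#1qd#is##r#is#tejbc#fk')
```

Matches: at [0:20] match '#1qd#is##r#is#tejbc#', group 1 = '1qd#is##r#is#tejbc'.
With a single group, `findall` returns only what that group captured — 1 item.

['1qd#is##r#is#tejbc']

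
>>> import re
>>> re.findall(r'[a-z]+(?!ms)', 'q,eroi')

Because the assertion is negative and zero-width, positions next to the forbidden text are skipped.
No capturing groups, so `findall` returns the 2 full match strings.

['q', 'eroi']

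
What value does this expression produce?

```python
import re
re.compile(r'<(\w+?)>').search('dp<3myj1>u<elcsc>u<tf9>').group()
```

'<3myj1>'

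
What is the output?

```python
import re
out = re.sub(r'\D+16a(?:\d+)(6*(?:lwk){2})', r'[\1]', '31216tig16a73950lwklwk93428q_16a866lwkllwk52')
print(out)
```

The pattern matches one or more of a non-digit, then the literal '16a'; then one or more of a digit (non-capturing group); then zero or more of a literal '6', then the literal 'lwk' repeated 2 times (captured).
Matches: at [5:22] → 'tig16a73950lwklwk'.
The replacement refers to a captured group, so each match is rewritten using its own captured text.

31216[lwklwk]93428q_16a866lwkllwk52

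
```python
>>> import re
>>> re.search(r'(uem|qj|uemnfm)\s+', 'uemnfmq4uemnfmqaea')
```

None

Unlike `match`, `search` isn't anchored — it looks for the pattern anywhere in the string.
Here nothing in the string fits, so the call returns None.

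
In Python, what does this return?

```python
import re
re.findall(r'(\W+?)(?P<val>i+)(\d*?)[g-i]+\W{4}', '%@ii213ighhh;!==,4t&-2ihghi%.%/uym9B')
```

Multiple groups make `findall` return tuples — one 3-tuple for the one match.

[('%@', 'ii', '213')]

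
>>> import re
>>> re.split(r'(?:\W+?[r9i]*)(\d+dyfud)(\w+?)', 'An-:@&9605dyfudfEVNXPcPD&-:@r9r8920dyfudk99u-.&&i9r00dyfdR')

['An', '605dyfud', 'f', 'EVNXPcPD', '8920dyfud', 'k', '99u-.&&i9r00dyfdR']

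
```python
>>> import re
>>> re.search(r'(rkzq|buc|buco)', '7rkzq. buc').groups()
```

('rkzq',)

`re.search` scans for the first position where the pattern succeeds.
The match spans [1:5] → 'rkzq'.
Captured: group 1 = 'rkzq'.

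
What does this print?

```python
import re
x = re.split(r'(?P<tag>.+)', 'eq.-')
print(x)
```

['', 'eq.-', '']

Because the pattern has a capturing group, `split` also inserts each captured text between the pieces.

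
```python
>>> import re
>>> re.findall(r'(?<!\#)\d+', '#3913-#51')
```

['913', '1']

`(?!…)`/`(?<!…)` only lets a position through if the neighbouring text does NOT match; no characters are consumed.
No capturing groups, so `findall` returns the 2 full match strings.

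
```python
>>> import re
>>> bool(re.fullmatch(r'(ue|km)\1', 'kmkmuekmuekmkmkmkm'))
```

A backreference is literal: `\1` must see the identical characters the first group matched.
`re.fullmatch` requires the pattern to consume the entire string.
Here the pattern can't cover the whole string, so the call returns None, and `bool(None)` is False.

False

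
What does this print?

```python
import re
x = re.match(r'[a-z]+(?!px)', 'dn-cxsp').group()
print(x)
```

dn

`re.match` won't scan ahead — the pattern has to work from the very first character.
The match spans [0:2] → 'dn'.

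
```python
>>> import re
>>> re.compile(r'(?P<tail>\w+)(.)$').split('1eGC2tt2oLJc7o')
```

['', '1eGC2tt2oLJc7', 'o', '']

The pattern matches one or more of a word character (captured as 'tail'); then any character (captured); then anchored at the end.
Matches to split on: at [0:14] → '1eGC2tt2oLJc7o'.
Because the pattern has a capturing group, `split` also inserts each captured text between the pieces.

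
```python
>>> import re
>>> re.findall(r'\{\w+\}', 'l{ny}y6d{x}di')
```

['{ny}', '{x}']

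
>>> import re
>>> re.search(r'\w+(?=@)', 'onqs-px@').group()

'px'

The `(?=…)`/`(?<=…)` assertion just peeks at neighbouring text; it doesn't advance the match position.
The match spans [5:7] → 'px'.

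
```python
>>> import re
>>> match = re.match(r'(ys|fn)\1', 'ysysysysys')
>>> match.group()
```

'ysys'

`\1` has to match the exact text group 1 already captured.
`re.match` won't scan ahead — the pattern has to work from the very first character.
The match spans [0:4] → 'ysys'.
Captured: group 1 = 'ys'.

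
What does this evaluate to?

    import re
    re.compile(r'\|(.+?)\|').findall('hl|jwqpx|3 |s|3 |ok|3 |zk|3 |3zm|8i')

Because the quantifier is non-greedy, it stops expanding at the earliest point where the rest of the pattern can succeed.
Walking the string: at [2:9] match '|jwqpx|', group 1 = 'jwqpx'; at [11:14] match '|s|', group 1 = 's'; at [16:20] match '|ok|', group 1 = 'ok'; at [22:26] match '|zk|', group 1 = 'zk'; at [28:33] match '|3zm|', group 1 = '3zm'.
With a single group, `findall` returns only what that group captured — 5 items.

['jwqpx', 's', 'ok', 'zk', '3zm']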